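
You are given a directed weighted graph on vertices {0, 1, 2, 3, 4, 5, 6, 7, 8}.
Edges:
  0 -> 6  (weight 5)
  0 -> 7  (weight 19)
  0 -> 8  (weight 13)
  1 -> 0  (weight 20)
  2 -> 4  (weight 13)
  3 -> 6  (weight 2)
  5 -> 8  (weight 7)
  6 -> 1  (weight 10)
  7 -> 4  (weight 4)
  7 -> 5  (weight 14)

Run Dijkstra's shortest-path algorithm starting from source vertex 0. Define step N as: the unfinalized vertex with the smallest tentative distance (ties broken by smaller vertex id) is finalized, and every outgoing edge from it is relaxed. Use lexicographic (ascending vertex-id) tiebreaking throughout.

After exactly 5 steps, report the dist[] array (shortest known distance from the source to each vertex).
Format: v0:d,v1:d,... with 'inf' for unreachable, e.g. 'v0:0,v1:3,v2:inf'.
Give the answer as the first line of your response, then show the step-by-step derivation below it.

v0:0,v1:15,v2:inf,v3:inf,v4:23,v5:33,v6:5,v7:19,v8:13

step 1: dist = v0:0,v1:inf,v2:inf,v3:inf,v4:inf,v5:inf,v6:5,v7:19,v8:13
step 2: dist = v0:0,v1:15,v2:inf,v3:inf,v4:inf,v5:inf,v6:5,v7:19,v8:13
step 3: dist = v0:0,v1:15,v2:inf,v3:inf,v4:inf,v5:inf,v6:5,v7:19,v8:13
step 4: dist = v0:0,v1:15,v2:inf,v3:inf,v4:inf,v5:inf,v6:5,v7:19,v8:13
step 5: dist = v0:0,v1:15,v2:inf,v3:inf,v4:23,v5:33,v6:5,v7:19,v8:13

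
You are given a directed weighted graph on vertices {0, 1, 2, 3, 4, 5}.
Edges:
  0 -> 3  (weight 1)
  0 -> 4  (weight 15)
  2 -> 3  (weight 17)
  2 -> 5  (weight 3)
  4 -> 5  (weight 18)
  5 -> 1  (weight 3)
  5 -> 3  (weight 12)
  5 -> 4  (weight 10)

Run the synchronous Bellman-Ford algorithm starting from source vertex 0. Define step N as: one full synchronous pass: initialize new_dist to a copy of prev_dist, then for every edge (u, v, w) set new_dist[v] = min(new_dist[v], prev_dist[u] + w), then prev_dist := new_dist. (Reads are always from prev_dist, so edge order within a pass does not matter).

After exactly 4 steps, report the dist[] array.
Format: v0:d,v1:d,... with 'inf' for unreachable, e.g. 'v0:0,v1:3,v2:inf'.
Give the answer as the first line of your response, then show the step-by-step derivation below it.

v0:0,v1:36,v2:inf,v3:1,v4:15,v5:33

step 1: dist = v0:0,v1:inf,v2:inf,v3:1,v4:15,v5:inf
step 2: dist = v0:0,v1:inf,v2:inf,v3:1,v4:15,v5:33
step 3: dist = v0:0,v1:36,v2:inf,v3:1,v4:15,v5:33
step 4: dist = v0:0,v1:36,v2:inf,v3:1,v4:15,v5:33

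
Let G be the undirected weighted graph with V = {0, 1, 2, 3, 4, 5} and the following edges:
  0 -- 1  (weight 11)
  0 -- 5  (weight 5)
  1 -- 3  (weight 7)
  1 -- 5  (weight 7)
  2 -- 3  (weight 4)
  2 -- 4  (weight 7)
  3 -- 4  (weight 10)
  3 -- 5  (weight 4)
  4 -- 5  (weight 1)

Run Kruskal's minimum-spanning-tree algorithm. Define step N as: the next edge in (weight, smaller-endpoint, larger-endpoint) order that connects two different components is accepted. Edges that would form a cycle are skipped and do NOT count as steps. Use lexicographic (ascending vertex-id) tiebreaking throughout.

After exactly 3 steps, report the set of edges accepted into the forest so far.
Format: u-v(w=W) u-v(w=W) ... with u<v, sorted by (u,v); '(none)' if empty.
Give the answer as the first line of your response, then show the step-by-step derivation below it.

2-3(w=4) 3-5(w=4) 4-5(w=1)

step 1: add edge 4-5 (w=1); MST = {4-5(w=1)}
step 2: add edge 2-3 (w=4); MST = {2-3(w=4) 4-5(w=1)}
step 3: add edge 3-5 (w=4); MST = {2-3(w=4) 3-5(w=4) 4-5(w=1)}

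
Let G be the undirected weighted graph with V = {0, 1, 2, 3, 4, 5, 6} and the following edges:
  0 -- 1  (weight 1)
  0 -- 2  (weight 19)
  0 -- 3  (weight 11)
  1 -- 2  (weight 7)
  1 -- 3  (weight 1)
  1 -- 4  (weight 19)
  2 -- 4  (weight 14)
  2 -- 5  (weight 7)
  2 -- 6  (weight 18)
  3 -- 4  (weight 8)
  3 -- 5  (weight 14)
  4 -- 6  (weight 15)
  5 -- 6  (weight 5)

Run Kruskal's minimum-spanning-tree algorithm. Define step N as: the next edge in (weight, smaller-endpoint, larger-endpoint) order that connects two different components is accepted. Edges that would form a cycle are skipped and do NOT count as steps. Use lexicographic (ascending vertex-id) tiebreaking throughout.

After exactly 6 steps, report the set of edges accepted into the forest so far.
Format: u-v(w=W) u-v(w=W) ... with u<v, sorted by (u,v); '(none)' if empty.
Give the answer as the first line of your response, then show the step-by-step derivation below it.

0-1(w=1) 1-2(w=7) 1-3(w=1) 2-5(w=7) 3-4(w=8) 5-6(w=5)

step 1: add edge 0-1 (w=1); MST = {0-1(w=1)}
step 2: add edge 1-3 (w=1); MST = {0-1(w=1) 1-3(w=1)}
step 3: add edge 5-6 (w=5); MST = {0-1(w=1) 1-3(w=1) 5-6(w=5)}
step 4: add edge 1-2 (w=7); MST = {0-1(w=1) 1-2(w=7) 1-3(w=1) 5-6(w=5)}
step 5: add edge 2-5 (w=7); MST = {0-1(w=1) 1-2(w=7) 1-3(w=1) 2-5(w=7) 5-6(w=5)}
step 6: add edge 3-4 (w=8); MST = {0-1(w=1) 1-2(w=7) 1-3(w=1) 2-5(w=7) 3-4(w=8) 5-6(w=5)}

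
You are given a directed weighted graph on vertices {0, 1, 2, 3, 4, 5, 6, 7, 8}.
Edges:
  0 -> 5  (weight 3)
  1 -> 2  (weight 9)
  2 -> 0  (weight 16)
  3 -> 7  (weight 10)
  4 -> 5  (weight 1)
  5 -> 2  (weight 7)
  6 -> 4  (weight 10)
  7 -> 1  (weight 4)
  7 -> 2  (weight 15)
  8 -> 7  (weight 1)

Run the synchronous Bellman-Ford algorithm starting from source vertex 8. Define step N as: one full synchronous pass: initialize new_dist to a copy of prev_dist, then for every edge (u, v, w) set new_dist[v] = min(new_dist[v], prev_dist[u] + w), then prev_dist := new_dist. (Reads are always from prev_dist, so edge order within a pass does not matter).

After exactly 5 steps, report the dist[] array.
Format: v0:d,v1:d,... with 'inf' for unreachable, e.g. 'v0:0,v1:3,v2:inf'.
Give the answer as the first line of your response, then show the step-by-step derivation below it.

v0:30,v1:5,v2:14,v3:inf,v4:inf,v5:33,v6:inf,v7:1,v8:0

step 1: dist = v0:inf,v1:inf,v2:inf,v3:inf,v4:inf,v5:inf,v6:inf,v7:1,v8:0
step 2: dist = v0:inf,v1:5,v2:16,v3:inf,v4:inf,v5:inf,v6:inf,v7:1,v8:0
step 3: dist = v0:32,v1:5,v2:14,v3:inf,v4:inf,v5:inf,v6:inf,v7:1,v8:0
step 4: dist = v0:30,v1:5,v2:14,v3:inf,v4:inf,v5:35,v6:inf,v7:1,v8:0
step 5: dist = v0:30,v1:5,v2:14,v3:inf,v4:inf,v5:33,v6:inf,v7:1,v8:0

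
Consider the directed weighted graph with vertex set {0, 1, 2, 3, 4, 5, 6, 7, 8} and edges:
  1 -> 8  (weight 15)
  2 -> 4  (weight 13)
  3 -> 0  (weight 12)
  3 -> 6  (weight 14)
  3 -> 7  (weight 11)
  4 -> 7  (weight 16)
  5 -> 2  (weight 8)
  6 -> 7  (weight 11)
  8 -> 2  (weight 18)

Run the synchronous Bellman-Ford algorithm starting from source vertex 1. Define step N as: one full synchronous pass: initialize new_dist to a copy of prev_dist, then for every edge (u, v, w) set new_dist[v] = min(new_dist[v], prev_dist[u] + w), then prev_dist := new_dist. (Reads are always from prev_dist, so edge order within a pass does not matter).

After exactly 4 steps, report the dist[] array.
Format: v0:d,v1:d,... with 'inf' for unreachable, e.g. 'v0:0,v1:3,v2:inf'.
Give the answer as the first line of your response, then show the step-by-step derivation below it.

v0:inf,v1:0,v2:33,v3:inf,v4:46,v5:inf,v6:inf,v7:62,v8:15

step 1: dist = v0:inf,v1:0,v2:inf,v3:inf,v4:inf,v5:inf,v6:inf,v7:inf,v8:15
step 2: dist = v0:inf,v1:0,v2:33,v3:inf,v4:inf,v5:inf,v6:inf,v7:inf,v8:15
step 3: dist = v0:inf,v1:0,v2:33,v3:inf,v4:46,v5:inf,v6:inf,v7:inf,v8:15
step 4: dist = v0:inf,v1:0,v2:33,v3:inf,v4:46,v5:inf,v6:inf,v7:62,v8:15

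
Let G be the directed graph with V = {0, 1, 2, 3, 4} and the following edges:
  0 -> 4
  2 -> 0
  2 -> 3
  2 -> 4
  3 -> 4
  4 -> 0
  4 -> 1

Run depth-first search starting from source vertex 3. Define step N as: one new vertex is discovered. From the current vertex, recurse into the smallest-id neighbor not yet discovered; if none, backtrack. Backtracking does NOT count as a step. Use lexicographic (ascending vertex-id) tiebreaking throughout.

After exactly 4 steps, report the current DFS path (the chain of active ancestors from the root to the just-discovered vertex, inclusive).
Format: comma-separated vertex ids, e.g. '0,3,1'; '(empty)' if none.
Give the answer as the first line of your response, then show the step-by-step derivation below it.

3,4,1

step 1: discover 3; path=3; order=3
step 2: discover 4; path=3>4; order=3,4
step 3: discover 0; path=3>4>0; order=3,4,0
step 4: discover 1; path=3>4>1; order=3,4,0,1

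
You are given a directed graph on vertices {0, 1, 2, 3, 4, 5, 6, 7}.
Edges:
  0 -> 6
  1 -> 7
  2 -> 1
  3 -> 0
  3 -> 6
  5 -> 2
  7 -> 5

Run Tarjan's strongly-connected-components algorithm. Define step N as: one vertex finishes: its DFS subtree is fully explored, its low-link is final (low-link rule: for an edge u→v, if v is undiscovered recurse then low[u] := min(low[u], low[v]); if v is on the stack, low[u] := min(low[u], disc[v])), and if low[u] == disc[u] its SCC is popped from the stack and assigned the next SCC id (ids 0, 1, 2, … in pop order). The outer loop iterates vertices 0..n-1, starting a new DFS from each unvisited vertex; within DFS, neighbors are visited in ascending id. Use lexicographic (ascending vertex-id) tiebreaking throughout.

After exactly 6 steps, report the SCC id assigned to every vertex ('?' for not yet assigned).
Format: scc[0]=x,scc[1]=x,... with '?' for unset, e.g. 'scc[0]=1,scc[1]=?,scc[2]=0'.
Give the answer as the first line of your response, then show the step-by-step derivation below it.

scc[0]=1,scc[1]=2,scc[2]=2,scc[3]=?,scc[4]=?,scc[5]=2,scc[6]=0,scc[7]=2

step 1: low=(low[0]=0,low[1]=?,low[2]=?,low[3]=?,low[4]=?,low[5]=?,low[6]=1,low[7]=?); scc=(scc[0]=?,scc[1]=?,scc[2]=?,scc[3]=?,scc[4]=?,scc[5]=?,scc[6]=0,scc[7]=?)
step 2: low=(low[0]=0,low[1]=?,low[2]=?,low[3]=?,low[4]=?,low[5]=?,low[6]=1,low[7]=?); scc=(scc[0]=1,scc[1]=?,scc[2]=?,scc[3]=?,scc[4]=?,scc[5]=?,scc[6]=0,scc[7]=?)
step 3: low=(low[0]=0,low[1]=2,low[2]=2,low[3]=?,low[4]=?,low[5]=4,low[6]=1,low[7]=3); scc=(scc[0]=1,scc[1]=?,scc[2]=?,scc[3]=?,scc[4]=?,scc[5]=?,scc[6]=0,scc[7]=?)
step 4: low=(low[0]=0,low[1]=2,low[2]=2,low[3]=?,low[4]=?,low[5]=2,low[6]=1,low[7]=3); scc=(scc[0]=1,scc[1]=?,scc[2]=?,scc[3]=?,scc[4]=?,scc[5]=?,scc[6]=0,scc[7]=?)
step 5: low=(low[0]=0,low[1]=2,low[2]=2,low[3]=?,low[4]=?,low[5]=2,low[6]=1,low[7]=2); scc=(scc[0]=1,scc[1]=?,scc[2]=?,scc[3]=?,scc[4]=?,scc[5]=?,scc[6]=0,scc[7]=?)
step 6: low=(low[0]=0,low[1]=2,low[2]=2,low[3]=?,low[4]=?,low[5]=2,low[6]=1,low[7]=2); scc=(scc[0]=1,scc[1]=2,scc[2]=2,scc[3]=?,scc[4]=?,scc[5]=2,scc[6]=0,scc[7]=2)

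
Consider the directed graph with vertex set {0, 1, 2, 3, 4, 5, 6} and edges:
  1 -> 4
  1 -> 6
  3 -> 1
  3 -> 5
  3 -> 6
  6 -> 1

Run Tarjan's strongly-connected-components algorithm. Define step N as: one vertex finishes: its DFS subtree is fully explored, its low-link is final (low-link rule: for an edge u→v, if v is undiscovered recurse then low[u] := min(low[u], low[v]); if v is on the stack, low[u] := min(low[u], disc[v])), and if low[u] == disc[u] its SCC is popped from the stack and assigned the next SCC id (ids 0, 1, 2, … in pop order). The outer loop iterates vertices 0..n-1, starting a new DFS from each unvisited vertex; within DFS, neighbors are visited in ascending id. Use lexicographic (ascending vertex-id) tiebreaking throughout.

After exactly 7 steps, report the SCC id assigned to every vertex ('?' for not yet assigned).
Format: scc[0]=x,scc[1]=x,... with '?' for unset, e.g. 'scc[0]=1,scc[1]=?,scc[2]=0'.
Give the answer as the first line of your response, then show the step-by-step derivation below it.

scc[0]=0,scc[1]=2,scc[2]=3,scc[3]=5,scc[4]=1,scc[5]=4,scc[6]=2

step 1: low=(low[0]=0,low[1]=?,low[2]=?,low[3]=?,low[4]=?,low[5]=?,low[6]=?); scc=(scc[0]=0,scc[1]=?,scc[2]=?,scc[3]=?,scc[4]=?,scc[5]=?,scc[6]=?)
step 2: low=(low[0]=0,low[1]=1,low[2]=?,low[3]=?,low[4]=2,low[5]=?,low[6]=?); scc=(scc[0]=0,scc[1]=?,scc[2]=?,scc[3]=?,scc[4]=1,scc[5]=?,scc[6]=?)
step 3: low=(low[0]=0,low[1]=1,low[2]=?,low[3]=?,low[4]=2,low[5]=?,low[6]=1); scc=(scc[0]=0,scc[1]=?,scc[2]=?,scc[3]=?,scc[4]=1,scc[5]=?,scc[6]=?)
step 4: low=(low[0]=0,low[1]=1,low[2]=?,low[3]=?,low[4]=2,low[5]=?,low[6]=1); scc=(scc[0]=0,scc[1]=2,scc[2]=?,scc[3]=?,scc[4]=1,scc[5]=?,scc[6]=2)
step 5: low=(low[0]=0,low[1]=1,low[2]=4,low[3]=?,low[4]=2,low[5]=?,low[6]=1); scc=(scc[0]=0,scc[1]=2,scc[2]=3,scc[3]=?,scc[4]=1,scc[5]=?,scc[6]=2)
step 6: low=(low[0]=0,low[1]=1,low[2]=4,low[3]=5,low[4]=2,low[5]=6,low[6]=1); scc=(scc[0]=0,scc[1]=2,scc[2]=3,scc[3]=?,scc[4]=1,scc[5]=4,scc[6]=2)
step 7: low=(low[0]=0,low[1]=1,low[2]=4,low[3]=5,low[4]=2,low[5]=6,low[6]=1); scc=(scc[0]=0,scc[1]=2,scc[2]=3,scc[3]=5,scc[4]=1,scc[5]=4,scc[6]=2)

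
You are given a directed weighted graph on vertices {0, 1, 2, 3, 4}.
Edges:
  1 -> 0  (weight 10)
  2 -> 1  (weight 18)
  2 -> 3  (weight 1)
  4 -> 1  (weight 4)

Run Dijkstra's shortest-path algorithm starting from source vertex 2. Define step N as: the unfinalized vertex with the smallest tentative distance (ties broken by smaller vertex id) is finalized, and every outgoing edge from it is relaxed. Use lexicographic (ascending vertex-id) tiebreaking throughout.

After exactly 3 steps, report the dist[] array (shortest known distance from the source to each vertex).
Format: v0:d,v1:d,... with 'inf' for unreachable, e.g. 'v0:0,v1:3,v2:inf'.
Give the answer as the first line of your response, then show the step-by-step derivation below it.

v0:28,v1:18,v2:0,v3:1,v4:inf

step 1: dist = v0:inf,v1:18,v2:0,v3:1,v4:inf
step 2: dist = v0:inf,v1:18,v2:0,v3:1,v4:inf
step 3: dist = v0:28,v1:18,v2:0,v3:1,v4:inf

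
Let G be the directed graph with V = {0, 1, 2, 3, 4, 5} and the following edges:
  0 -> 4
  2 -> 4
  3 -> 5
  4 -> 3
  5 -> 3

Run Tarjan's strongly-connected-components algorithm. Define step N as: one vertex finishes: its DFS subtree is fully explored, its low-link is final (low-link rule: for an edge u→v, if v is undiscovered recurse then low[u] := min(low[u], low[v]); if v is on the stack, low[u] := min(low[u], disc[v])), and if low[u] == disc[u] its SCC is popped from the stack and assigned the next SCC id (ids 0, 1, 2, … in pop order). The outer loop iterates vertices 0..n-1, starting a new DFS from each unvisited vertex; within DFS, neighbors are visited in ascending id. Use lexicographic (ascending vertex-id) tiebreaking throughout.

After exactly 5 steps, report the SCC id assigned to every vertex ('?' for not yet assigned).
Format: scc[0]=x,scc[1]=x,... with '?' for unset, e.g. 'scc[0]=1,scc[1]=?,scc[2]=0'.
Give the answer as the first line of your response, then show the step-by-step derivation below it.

scc[0]=2,scc[1]=3,scc[2]=?,scc[3]=0,scc[4]=1,scc[5]=0

step 1: low=(low[0]=0,low[1]=?,low[2]=?,low[3]=2,low[4]=1,low[5]=2); scc=(scc[0]=?,scc[1]=?,scc[2]=?,scc[3]=?,scc[4]=?,scc[5]=?)
step 2: low=(low[0]=0,low[1]=?,low[2]=?,low[3]=2,low[4]=1,low[5]=2); scc=(scc[0]=?,scc[1]=?,scc[2]=?,scc[3]=0,scc[4]=?,scc[5]=0)
step 3: low=(low[0]=0,low[1]=?,low[2]=?,low[3]=2,low[4]=1,low[5]=2); scc=(scc[0]=?,scc[1]=?,scc[2]=?,scc[3]=0,scc[4]=1,scc[5]=0)
step 4: low=(low[0]=0,low[1]=?,low[2]=?,low[3]=2,low[4]=1,low[5]=2); scc=(scc[0]=2,scc[1]=?,scc[2]=?,scc[3]=0,scc[4]=1,scc[5]=0)
step 5: low=(low[0]=0,low[1]=4,low[2]=?,low[3]=2,low[4]=1,low[5]=2); scc=(scc[0]=2,scc[1]=3,scc[2]=?,scc[3]=0,scc[4]=1,scc[5]=0)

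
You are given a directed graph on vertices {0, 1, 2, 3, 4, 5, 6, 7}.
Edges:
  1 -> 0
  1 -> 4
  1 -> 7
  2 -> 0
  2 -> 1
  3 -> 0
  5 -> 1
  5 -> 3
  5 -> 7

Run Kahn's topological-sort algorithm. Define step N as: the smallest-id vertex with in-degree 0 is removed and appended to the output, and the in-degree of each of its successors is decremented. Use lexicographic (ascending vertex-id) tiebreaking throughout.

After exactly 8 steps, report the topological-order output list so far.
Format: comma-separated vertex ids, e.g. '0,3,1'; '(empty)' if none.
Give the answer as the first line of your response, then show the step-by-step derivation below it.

2,5,1,3,0,4,6,7

step 1: output 2; order=[2]; indeg=(2,1,0,1,1,0,0,2)
step 2: output 5; order=[2,5]; indeg=(2,0,0,0,1,0,0,1)
step 3: output 1; order=[2,5,1]; indeg=(1,0,0,0,0,0,0,0)
step 4: output 3; order=[2,5,1,3]; indeg=(0,0,0,0,0,0,0,0)
step 5: output 0; order=[2,5,1,3,0]; indeg=(0,0,0,0,0,0,0,0)
step 6: output 4; order=[2,5,1,3,0,4]; indeg=(0,0,0,0,0,0,0,0)
step 7: output 6; order=[2,5,1,3,0,4,6]; indeg=(0,0,0,0,0,0,0,0)
step 8: output 7; order=[2,5,1,3,0,4,6,7]; indeg=(0,0,0,0,0,0,0,0)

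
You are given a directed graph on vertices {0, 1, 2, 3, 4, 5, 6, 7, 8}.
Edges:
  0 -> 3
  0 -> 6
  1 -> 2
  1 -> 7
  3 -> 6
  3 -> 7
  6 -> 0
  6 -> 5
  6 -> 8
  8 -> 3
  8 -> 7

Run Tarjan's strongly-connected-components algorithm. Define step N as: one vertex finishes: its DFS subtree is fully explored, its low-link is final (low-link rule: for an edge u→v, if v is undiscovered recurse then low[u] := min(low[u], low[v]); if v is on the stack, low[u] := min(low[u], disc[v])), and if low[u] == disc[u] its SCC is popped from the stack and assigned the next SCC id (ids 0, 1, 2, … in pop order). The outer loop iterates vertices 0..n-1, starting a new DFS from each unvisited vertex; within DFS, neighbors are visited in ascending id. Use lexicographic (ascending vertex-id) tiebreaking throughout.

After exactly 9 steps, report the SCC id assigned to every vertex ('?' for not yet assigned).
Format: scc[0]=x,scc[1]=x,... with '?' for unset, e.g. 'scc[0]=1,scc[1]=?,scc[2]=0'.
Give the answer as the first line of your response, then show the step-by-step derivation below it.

scc[0]=2,scc[1]=4,scc[2]=3,scc[3]=2,scc[4]=5,scc[5]=0,scc[6]=2,scc[7]=1,scc[8]=2

step 1: low=(low[0]=0,low[1]=?,low[2]=?,low[3]=1,low[4]=?,low[5]=3,low[6]=0,low[7]=?,low[8]=?); scc=(scc[0]=?,scc[1]=?,scc[2]=?,scc[3]=?,scc[4]=?,scc[5]=0,scc[6]=?,scc[7]=?,scc[8]=?)
step 2: low=(low[0]=0,low[1]=?,low[2]=?,low[3]=1,low[4]=?,low[5]=3,low[6]=0,low[7]=5,low[8]=1); scc=(scc[0]=?,scc[1]=?,scc[2]=?,scc[3]=?,scc[4]=?,scc[5]=0,scc[6]=?,scc[7]=1,scc[8]=?)
step 3: low=(low[0]=0,low[1]=?,low[2]=?,low[3]=1,low[4]=?,low[5]=3,low[6]=0,low[7]=5,low[8]=1); scc=(scc[0]=?,scc[1]=?,scc[2]=?,scc[3]=?,scc[4]=?,scc[5]=0,scc[6]=?,scc[7]=1,scc[8]=?)
step 4: low=(low[0]=0,low[1]=?,low[2]=?,low[3]=1,low[4]=?,low[5]=3,low[6]=0,low[7]=5,low[8]=1); scc=(scc[0]=?,scc[1]=?,scc[2]=?,scc[3]=?,scc[4]=?,scc[5]=0,scc[6]=?,scc[7]=1,scc[8]=?)
step 5: low=(low[0]=0,low[1]=?,low[2]=?,low[3]=0,low[4]=?,low[5]=3,low[6]=0,low[7]=5,low[8]=1); scc=(scc[0]=?,scc[1]=?,scc[2]=?,scc[3]=?,scc[4]=?,scc[5]=0,scc[6]=?,scc[7]=1,scc[8]=?)
step 6: low=(low[0]=0,low[1]=?,low[2]=?,low[3]=0,low[4]=?,low[5]=3,low[6]=0,low[7]=5,low[8]=1); scc=(scc[0]=2,scc[1]=?,scc[2]=?,scc[3]=2,scc[4]=?,scc[5]=0,scc[6]=2,scc[7]=1,scc[8]=2)
step 7: low=(low[0]=0,low[1]=6,low[2]=7,low[3]=0,low[4]=?,low[5]=3,low[6]=0,low[7]=5,low[8]=1); scc=(scc[0]=2,scc[1]=?,scc[2]=3,scc[3]=2,scc[4]=?,scc[5]=0,scc[6]=2,scc[7]=1,scc[8]=2)
step 8: low=(low[0]=0,low[1]=6,low[2]=7,low[3]=0,low[4]=?,low[5]=3,low[6]=0,low[7]=5,low[8]=1); scc=(scc[0]=2,scc[1]=4,scc[2]=3,scc[3]=2,scc[4]=?,scc[5]=0,scc[6]=2,scc[7]=1,scc[8]=2)
step 9: low=(low[0]=0,low[1]=6,low[2]=7,low[3]=0,low[4]=8,low[5]=3,low[6]=0,low[7]=5,low[8]=1); scc=(scc[0]=2,scc[1]=4,scc[2]=3,scc[3]=2,scc[4]=5,scc[5]=0,scc[6]=2,scc[7]=1,scc[8]=2)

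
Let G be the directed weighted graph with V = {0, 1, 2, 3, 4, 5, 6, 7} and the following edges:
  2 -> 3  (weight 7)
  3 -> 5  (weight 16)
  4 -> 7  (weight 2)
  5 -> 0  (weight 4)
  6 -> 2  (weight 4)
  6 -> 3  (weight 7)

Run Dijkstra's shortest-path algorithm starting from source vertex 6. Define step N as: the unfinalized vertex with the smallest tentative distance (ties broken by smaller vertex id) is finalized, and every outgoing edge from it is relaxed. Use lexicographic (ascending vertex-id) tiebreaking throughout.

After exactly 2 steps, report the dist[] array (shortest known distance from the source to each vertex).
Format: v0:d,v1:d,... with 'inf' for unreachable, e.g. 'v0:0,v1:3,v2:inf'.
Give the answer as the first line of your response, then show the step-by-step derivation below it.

v0:inf,v1:inf,v2:4,v3:7,v4:inf,v5:inf,v6:0,v7:inf

step 1: dist = v0:inf,v1:inf,v2:4,v3:7,v4:inf,v5:inf,v6:0,v7:inf
step 2: dist = v0:inf,v1:inf,v2:4,v3:7,v4:inf,v5:inf,v6:0,v7:inf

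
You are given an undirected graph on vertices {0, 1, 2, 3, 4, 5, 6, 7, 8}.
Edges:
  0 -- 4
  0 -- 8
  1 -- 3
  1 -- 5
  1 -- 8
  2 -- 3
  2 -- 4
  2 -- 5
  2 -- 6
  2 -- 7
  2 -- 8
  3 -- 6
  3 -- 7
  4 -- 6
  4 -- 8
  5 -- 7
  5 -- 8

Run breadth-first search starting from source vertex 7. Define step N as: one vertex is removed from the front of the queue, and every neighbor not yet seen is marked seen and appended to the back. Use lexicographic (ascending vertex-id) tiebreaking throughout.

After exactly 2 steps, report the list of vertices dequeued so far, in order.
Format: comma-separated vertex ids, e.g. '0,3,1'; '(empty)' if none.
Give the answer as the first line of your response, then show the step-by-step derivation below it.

7,2

step 1: dequeue 7; queue=[2,3,5]; order=7
step 2: dequeue 2; queue=[3,5,4,6,8]; order=7,2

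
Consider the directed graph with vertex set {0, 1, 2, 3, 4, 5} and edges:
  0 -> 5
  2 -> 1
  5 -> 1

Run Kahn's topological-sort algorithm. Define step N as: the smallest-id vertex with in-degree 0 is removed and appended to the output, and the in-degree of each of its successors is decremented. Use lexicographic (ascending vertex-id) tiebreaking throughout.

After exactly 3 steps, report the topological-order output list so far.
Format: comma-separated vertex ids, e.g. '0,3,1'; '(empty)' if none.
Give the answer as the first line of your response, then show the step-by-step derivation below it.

0,2,3

step 1: output 0; order=[0]; indeg=(0,2,0,0,0,0)
step 2: output 2; order=[0,2]; indeg=(0,1,0,0,0,0)
step 3: output 3; order=[0,2,3]; indeg=(0,1,0,0,0,0)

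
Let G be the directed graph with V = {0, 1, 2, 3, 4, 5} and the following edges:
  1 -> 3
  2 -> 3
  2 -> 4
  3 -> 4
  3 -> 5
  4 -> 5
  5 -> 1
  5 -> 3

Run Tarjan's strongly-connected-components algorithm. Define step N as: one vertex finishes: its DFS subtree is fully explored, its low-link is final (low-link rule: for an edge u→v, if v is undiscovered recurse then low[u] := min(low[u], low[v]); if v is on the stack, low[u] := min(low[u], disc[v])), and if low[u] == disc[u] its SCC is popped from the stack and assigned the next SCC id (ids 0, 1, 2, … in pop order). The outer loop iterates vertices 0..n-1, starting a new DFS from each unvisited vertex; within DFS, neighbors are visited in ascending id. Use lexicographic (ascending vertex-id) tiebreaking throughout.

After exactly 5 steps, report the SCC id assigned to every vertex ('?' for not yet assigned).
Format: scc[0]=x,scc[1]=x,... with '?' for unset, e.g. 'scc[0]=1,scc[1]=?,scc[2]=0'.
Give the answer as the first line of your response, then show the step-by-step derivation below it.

scc[0]=0,scc[1]=1,scc[2]=?,scc[3]=1,scc[4]=1,scc[5]=1

step 1: low=(low[0]=0,low[1]=?,low[2]=?,low[3]=?,low[4]=?,low[5]=?); scc=(scc[0]=0,scc[1]=?,scc[2]=?,scc[3]=?,scc[4]=?,scc[5]=?)
step 2: low=(low[0]=0,low[1]=1,low[2]=?,low[3]=2,low[4]=3,low[5]=1); scc=(scc[0]=0,scc[1]=?,scc[2]=?,scc[3]=?,scc[4]=?,scc[5]=?)
step 3: low=(low[0]=0,low[1]=1,low[2]=?,low[3]=2,low[4]=1,low[5]=1); scc=(scc[0]=0,scc[1]=?,scc[2]=?,scc[3]=?,scc[4]=?,scc[5]=?)
step 4: low=(low[0]=0,low[1]=1,low[2]=?,low[3]=1,low[4]=1,low[5]=1); scc=(scc[0]=0,scc[1]=?,scc[2]=?,scc[3]=?,scc[4]=?,scc[5]=?)
step 5: low=(low[0]=0,low[1]=1,low[2]=?,low[3]=1,low[4]=1,low[5]=1); scc=(scc[0]=0,scc[1]=1,scc[2]=?,scc[3]=1,scc[4]=1,scc[5]=1)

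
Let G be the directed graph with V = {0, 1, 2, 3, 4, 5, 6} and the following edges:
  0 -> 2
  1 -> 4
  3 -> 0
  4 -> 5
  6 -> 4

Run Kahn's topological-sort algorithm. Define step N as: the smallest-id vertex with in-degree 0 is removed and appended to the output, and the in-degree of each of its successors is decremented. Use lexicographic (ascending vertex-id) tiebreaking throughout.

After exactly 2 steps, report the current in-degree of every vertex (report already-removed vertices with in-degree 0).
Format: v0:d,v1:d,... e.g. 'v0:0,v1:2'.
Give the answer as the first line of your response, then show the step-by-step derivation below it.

v0:0,v1:0,v2:1,v3:0,v4:1,v5:1,v6:0

step 1: output 1; order=[1]; indeg=(1,0,1,0,1,1,0)
step 2: output 3; order=[1,3]; indeg=(0,0,1,0,1,1,0)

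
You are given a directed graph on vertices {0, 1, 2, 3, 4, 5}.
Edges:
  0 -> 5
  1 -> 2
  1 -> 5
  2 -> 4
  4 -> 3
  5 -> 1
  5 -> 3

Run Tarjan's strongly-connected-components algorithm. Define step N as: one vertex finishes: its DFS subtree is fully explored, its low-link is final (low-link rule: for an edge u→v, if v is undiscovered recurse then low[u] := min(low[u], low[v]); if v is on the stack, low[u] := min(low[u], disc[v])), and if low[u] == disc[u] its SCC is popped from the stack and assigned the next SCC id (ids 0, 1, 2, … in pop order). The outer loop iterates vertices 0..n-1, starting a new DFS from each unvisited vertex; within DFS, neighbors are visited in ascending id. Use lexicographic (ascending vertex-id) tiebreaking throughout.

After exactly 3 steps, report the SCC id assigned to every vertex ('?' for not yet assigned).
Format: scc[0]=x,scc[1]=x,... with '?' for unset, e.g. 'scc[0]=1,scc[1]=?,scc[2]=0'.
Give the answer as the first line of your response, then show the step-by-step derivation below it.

scc[0]=?,scc[1]=?,scc[2]=2,scc[3]=0,scc[4]=1,scc[5]=?

step 1: low=(low[0]=0,low[1]=2,low[2]=3,low[3]=5,low[4]=4,low[5]=1); scc=(scc[0]=?,scc[1]=?,scc[2]=?,scc[3]=0,scc[4]=?,scc[5]=?)
step 2: low=(low[0]=0,low[1]=2,low[2]=3,low[3]=5,low[4]=4,low[5]=1); scc=(scc[0]=?,scc[1]=?,scc[2]=?,scc[3]=0,scc[4]=1,scc[5]=?)
step 3: low=(low[0]=0,low[1]=2,low[2]=3,low[3]=5,low[4]=4,low[5]=1); scc=(scc[0]=?,scc[1]=?,scc[2]=2,scc[3]=0,scc[4]=1,scc[5]=?)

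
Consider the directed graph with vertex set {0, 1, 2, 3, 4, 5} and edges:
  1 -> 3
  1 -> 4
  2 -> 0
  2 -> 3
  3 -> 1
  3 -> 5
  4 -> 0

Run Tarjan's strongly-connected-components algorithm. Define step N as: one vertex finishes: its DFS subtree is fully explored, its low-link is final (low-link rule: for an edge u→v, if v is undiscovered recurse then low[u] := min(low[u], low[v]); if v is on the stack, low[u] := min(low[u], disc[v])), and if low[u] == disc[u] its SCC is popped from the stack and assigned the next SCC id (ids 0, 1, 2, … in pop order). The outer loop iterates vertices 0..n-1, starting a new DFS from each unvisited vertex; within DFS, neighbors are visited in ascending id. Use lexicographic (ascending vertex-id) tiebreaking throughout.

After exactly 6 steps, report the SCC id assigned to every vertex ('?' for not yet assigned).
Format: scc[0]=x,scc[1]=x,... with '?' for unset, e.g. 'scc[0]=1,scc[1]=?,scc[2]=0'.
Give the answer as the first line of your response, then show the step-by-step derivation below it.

scc[0]=0,scc[1]=3,scc[2]=4,scc[3]=3,scc[4]=2,scc[5]=1

step 1: low=(low[0]=0,low[1]=?,low[2]=?,low[3]=?,low[4]=?,low[5]=?); scc=(scc[0]=0,scc[1]=?,scc[2]=?,scc[3]=?,scc[4]=?,scc[5]=?)
step 2: low=(low[0]=0,low[1]=1,low[2]=?,low[3]=1,low[4]=?,low[5]=3); scc=(scc[0]=0,scc[1]=?,scc[2]=?,scc[3]=?,scc[4]=?,scc[5]=1)
step 3: low=(low[0]=0,low[1]=1,low[2]=?,low[3]=1,low[4]=?,low[5]=3); scc=(scc[0]=0,scc[1]=?,scc[2]=?,scc[3]=?,scc[4]=?,scc[5]=1)
step 4: low=(low[0]=0,low[1]=1,low[2]=?,low[3]=1,low[4]=4,low[5]=3); scc=(scc[0]=0,scc[1]=?,scc[2]=?,scc[3]=?,scc[4]=2,scc[5]=1)
step 5: low=(low[0]=0,low[1]=1,low[2]=?,low[3]=1,low[4]=4,low[5]=3); scc=(scc[0]=0,scc[1]=3,scc[2]=?,scc[3]=3,scc[4]=2,scc[5]=1)
step 6: low=(low[0]=0,low[1]=1,low[2]=5,low[3]=1,low[4]=4,low[5]=3); scc=(scc[0]=0,scc[1]=3,scc[2]=4,scc[3]=3,scc[4]=2,scc[5]=1)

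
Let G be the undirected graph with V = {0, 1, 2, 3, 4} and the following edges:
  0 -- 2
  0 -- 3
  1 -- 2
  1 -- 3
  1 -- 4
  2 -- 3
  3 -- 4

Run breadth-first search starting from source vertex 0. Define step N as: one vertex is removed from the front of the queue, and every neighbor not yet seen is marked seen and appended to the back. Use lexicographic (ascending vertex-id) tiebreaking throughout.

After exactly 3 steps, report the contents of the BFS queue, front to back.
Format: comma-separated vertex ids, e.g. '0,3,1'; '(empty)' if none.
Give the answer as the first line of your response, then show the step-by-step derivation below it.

1,4

step 1: dequeue 0; queue=[2,3]; order=0
step 2: dequeue 2; queue=[3,1]; order=0,2
step 3: dequeue 3; queue=[1,4]; order=0,2,3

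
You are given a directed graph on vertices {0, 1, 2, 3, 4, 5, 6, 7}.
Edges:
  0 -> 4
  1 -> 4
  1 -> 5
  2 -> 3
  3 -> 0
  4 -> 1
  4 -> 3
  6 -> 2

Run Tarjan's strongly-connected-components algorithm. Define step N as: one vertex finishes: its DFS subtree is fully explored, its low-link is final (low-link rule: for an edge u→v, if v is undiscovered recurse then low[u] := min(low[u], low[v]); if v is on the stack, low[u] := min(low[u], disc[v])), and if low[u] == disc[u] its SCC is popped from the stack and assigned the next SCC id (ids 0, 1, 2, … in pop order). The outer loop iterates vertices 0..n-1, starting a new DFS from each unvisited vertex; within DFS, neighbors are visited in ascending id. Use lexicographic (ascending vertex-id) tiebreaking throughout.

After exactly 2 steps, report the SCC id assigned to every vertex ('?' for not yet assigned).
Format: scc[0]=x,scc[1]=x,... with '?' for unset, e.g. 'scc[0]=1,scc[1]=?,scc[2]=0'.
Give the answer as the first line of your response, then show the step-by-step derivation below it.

scc[0]=?,scc[1]=?,scc[2]=?,scc[3]=?,scc[4]=?,scc[5]=0,scc[6]=?,scc[7]=?

step 1: low=(low[0]=0,low[1]=1,low[2]=?,low[3]=?,low[4]=1,low[5]=3,low[6]=?,low[7]=?); scc=(scc[0]=?,scc[1]=?,scc[2]=?,scc[3]=?,scc[4]=?,scc[5]=0,scc[6]=?,scc[7]=?)
step 2: low=(low[0]=0,low[1]=1,low[2]=?,low[3]=?,low[4]=1,low[5]=3,low[6]=?,low[7]=?); scc=(scc[0]=?,scc[1]=?,scc[2]=?,scc[3]=?,scc[4]=?,scc[5]=0,scc[6]=?,scc[7]=?)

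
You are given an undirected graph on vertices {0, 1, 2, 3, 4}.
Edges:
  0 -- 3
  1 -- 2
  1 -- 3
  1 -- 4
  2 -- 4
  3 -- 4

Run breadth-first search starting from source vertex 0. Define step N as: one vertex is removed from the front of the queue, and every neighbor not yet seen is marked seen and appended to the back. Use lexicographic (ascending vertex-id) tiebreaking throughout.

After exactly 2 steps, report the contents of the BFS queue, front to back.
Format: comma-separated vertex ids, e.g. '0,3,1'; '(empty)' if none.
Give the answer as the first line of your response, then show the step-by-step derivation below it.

1,4

step 1: dequeue 0; queue=[3]; order=0
step 2: dequeue 3; queue=[1,4]; order=0,3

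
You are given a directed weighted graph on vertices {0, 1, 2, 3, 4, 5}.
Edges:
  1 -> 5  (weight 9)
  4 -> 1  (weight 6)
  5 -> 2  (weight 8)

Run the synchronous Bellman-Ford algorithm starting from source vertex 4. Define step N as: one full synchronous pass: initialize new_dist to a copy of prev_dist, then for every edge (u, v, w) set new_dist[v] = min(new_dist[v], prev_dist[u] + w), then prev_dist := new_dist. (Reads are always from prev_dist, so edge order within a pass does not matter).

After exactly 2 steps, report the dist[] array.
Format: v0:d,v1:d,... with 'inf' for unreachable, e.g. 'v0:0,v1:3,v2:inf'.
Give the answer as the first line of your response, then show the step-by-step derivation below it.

v0:inf,v1:6,v2:inf,v3:inf,v4:0,v5:15

step 1: dist = v0:inf,v1:6,v2:inf,v3:inf,v4:0,v5:inf
step 2: dist = v0:inf,v1:6,v2:inf,v3:inf,v4:0,v5:15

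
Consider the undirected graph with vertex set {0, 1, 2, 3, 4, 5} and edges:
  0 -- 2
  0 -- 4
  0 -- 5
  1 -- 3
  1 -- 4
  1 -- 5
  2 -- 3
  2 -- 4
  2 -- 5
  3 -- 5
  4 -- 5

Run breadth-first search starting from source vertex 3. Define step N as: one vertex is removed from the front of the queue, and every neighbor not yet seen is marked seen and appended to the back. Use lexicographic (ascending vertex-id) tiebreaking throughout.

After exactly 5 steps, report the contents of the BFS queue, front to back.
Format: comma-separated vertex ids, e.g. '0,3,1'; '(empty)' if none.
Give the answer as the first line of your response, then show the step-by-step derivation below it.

0

step 1: dequeue 3; queue=[1,2,5]; order=3
step 2: dequeue 1; queue=[2,5,4]; order=3,1
step 3: dequeue 2; queue=[5,4,0]; order=3,1,2
step 4: dequeue 5; queue=[4,0]; order=3,1,2,5
step 5: dequeue 4; queue=[0]; order=3,1,2,5,4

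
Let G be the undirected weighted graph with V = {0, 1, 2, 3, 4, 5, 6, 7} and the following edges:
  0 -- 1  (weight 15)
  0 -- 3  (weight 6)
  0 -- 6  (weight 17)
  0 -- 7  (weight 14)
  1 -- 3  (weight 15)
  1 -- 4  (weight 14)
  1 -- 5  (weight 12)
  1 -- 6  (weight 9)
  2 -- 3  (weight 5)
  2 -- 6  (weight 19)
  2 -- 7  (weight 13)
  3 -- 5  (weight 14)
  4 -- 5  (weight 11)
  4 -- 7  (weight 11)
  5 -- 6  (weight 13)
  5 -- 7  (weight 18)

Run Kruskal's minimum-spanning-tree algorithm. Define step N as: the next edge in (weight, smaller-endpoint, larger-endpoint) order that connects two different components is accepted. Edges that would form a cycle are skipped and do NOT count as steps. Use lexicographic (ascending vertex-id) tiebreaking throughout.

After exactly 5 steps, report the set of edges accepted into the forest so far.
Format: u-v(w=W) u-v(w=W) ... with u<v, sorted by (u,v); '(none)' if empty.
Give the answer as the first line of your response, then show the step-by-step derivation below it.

0-3(w=6) 1-6(w=9) 2-3(w=5) 4-5(w=11) 4-7(w=11)

step 1: add edge 2-3 (w=5); MST = {2-3(w=5)}
step 2: add edge 0-3 (w=6); MST = {0-3(w=6) 2-3(w=5)}
step 3: add edge 1-6 (w=9); MST = {0-3(w=6) 1-6(w=9) 2-3(w=5)}
step 4: add edge 4-5 (w=11); MST = {0-3(w=6) 1-6(w=9) 2-3(w=5) 4-5(w=11)}
step 5: add edge 4-7 (w=11); MST = {0-3(w=6) 1-6(w=9) 2-3(w=5) 4-5(w=11) 4-7(w=11)}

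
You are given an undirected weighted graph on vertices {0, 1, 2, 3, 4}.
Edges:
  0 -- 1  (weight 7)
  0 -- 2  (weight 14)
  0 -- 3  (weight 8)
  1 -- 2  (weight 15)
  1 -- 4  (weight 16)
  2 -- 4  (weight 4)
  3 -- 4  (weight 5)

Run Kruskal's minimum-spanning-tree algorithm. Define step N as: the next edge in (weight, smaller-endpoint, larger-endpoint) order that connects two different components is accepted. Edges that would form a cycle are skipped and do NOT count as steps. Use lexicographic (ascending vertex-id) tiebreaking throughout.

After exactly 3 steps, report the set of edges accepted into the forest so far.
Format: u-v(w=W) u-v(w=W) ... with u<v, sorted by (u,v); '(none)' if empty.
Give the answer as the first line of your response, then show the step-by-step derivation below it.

0-1(w=7) 2-4(w=4) 3-4(w=5)

step 1: add edge 2-4 (w=4); MST = {2-4(w=4)}
step 2: add edge 3-4 (w=5); MST = {2-4(w=4) 3-4(w=5)}
step 3: add edge 0-1 (w=7); MST = {0-1(w=7) 2-4(w=4) 3-4(w=5)}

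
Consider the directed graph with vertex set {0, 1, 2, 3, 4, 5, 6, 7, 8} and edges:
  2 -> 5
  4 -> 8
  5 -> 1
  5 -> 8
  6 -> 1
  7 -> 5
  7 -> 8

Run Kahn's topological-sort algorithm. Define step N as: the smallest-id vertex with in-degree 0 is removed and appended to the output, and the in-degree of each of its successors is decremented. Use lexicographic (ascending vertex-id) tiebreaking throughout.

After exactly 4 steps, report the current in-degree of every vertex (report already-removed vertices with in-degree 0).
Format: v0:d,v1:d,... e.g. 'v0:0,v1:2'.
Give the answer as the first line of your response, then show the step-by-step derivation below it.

v0:0,v1:2,v2:0,v3:0,v4:0,v5:1,v6:0,v7:0,v8:2

step 1: output 0; order=[0]; indeg=(0,2,0,0,0,2,0,0,3)
step 2: output 2; order=[0,2]; indeg=(0,2,0,0,0,1,0,0,3)
step 3: output 3; order=[0,2,3]; indeg=(0,2,0,0,0,1,0,0,3)
step 4: output 4; order=[0,2,3,4]; indeg=(0,2,0,0,0,1,0,0,2)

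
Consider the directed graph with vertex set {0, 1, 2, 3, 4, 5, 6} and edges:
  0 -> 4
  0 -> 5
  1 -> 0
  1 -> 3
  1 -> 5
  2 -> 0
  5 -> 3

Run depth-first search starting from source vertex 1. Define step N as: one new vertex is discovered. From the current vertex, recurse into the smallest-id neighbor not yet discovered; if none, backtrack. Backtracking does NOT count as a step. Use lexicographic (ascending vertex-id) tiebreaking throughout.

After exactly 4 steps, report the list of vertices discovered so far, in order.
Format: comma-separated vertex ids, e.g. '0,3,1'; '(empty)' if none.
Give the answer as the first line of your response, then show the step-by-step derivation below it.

1,0,4,5

step 1: discover 1; path=1; order=1
step 2: discover 0; path=1>0; order=1,0
step 3: discover 4; path=1>0>4; order=1,0,4
step 4: discover 5; path=1>0>5; order=1,0,4,5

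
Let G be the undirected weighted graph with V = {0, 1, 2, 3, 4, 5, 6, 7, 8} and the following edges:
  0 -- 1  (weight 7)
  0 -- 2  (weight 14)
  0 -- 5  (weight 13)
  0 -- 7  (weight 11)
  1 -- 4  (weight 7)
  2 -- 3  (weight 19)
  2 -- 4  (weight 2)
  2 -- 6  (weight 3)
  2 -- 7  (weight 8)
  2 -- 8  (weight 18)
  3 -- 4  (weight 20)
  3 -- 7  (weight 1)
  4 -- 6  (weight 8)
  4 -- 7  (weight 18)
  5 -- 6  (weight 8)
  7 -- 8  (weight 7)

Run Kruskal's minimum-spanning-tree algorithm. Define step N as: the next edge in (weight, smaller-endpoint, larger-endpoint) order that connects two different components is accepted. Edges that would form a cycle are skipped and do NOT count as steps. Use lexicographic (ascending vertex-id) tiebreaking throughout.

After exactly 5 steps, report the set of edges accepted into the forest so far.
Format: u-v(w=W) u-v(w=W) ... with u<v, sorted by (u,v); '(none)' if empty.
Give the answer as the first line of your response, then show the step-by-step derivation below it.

0-1(w=7) 1-4(w=7) 2-4(w=2) 2-6(w=3) 3-7(w=1)

step 1: add edge 3-7 (w=1); MST = {3-7(w=1)}
step 2: add edge 2-4 (w=2); MST = {2-4(w=2) 3-7(w=1)}
step 3: add edge 2-6 (w=3); MST = {2-4(w=2) 2-6(w=3) 3-7(w=1)}
step 4: add edge 0-1 (w=7); MST = {0-1(w=7) 2-4(w=2) 2-6(w=3) 3-7(w=1)}
step 5: add edge 1-4 (w=7); MST = {0-1(w=7) 1-4(w=7) 2-4(w=2) 2-6(w=3) 3-7(w=1)}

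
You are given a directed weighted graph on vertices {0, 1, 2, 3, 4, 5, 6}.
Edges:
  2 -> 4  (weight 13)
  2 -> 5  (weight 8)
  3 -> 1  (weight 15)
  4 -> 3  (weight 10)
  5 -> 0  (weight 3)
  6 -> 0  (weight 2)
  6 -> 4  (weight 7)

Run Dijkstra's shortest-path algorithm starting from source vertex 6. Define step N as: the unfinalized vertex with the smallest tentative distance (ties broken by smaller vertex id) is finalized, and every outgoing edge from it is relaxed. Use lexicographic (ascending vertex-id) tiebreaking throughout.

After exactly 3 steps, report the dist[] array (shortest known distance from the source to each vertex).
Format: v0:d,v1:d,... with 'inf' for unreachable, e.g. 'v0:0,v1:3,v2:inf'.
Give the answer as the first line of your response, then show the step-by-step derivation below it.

v0:2,v1:inf,v2:inf,v3:17,v4:7,v5:inf,v6:0

step 1: dist = v0:2,v1:inf,v2:inf,v3:inf,v4:7,v5:inf,v6:0
step 2: dist = v0:2,v1:inf,v2:inf,v3:inf,v4:7,v5:inf,v6:0
step 3: dist = v0:2,v1:inf,v2:inf,v3:17,v4:7,v5:inf,v6:0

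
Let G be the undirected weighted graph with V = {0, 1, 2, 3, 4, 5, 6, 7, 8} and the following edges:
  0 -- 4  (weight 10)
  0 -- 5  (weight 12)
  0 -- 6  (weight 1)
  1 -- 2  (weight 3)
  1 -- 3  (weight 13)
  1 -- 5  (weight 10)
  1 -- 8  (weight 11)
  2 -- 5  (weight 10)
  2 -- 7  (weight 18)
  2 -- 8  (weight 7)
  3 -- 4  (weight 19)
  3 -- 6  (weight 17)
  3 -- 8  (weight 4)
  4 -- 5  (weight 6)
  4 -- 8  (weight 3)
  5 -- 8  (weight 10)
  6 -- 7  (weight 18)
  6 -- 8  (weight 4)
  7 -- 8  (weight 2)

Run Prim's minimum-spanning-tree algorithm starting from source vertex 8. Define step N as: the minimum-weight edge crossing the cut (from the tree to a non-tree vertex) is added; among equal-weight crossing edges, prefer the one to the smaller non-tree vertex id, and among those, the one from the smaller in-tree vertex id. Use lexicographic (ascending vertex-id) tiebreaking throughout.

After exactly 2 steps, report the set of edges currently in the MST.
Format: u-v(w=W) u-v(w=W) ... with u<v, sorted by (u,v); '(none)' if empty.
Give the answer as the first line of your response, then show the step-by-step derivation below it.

4-8(w=3) 7-8(w=2)

step 1: add edge 7-8 (w=2); MST = {7-8(w=2)}
step 2: add edge 4-8 (w=3); MST = {4-8(w=3) 7-8(w=2)}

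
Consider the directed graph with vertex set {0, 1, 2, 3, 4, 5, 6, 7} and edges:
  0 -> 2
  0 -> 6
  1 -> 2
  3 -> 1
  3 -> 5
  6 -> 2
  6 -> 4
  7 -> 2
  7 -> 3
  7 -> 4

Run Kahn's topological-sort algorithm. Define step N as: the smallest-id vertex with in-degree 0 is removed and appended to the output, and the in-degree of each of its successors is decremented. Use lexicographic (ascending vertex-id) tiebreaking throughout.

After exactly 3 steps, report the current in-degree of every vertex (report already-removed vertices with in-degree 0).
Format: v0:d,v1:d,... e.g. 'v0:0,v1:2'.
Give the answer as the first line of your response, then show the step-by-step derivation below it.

v0:0,v1:1,v2:1,v3:0,v4:0,v5:1,v6:0,v7:0

step 1: output 0; order=[0]; indeg=(0,1,3,1,2,1,0,0)
step 2: output 6; order=[0,6]; indeg=(0,1,2,1,1,1,0,0)
step 3: output 7; order=[0,6,7]; indeg=(0,1,1,0,0,1,0,0)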